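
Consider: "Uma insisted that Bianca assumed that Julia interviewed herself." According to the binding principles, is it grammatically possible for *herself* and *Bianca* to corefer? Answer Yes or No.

*herself* is a reflexive; Principle A requires it to be bound within its binding domain — the clause headed by 'interviewed'.
— Bianca: subject of the clause headed by 'assumed'; c-commands the reflexive but lies outside its binding domain — cannot bind it (Principle A).

No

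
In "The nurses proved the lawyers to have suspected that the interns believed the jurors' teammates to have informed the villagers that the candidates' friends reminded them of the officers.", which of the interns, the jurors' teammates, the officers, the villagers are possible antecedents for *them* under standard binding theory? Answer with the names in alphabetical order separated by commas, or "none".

*them* is a pronoun; Principle B requires it to be free in its binding domain — the clause headed by 'reminded'.
— the interns: subject of the clause headed by 'believed'; c-commands the pronoun but lies outside its binding domain — allowed.
— the jurors' teammates: subject of the clause headed by 'informed'; c-commands the pronoun but lies outside its binding domain — allowed.
— the officers: second object of the clause headed by 'reminded'; is c-commanded by the pronoun; coreference would bind this R-expression — blocked (Principle C).
— the villagers: object of the clause headed by 'informed'; c-commands the pronoun but lies outside its binding domain — allowed.

the interns, the jurors' teammates, the villagers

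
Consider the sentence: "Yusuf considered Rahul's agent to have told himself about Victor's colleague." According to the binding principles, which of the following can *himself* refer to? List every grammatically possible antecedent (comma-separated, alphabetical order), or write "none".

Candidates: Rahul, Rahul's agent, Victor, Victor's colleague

Rahul's agent

*himself* is a reflexive; Principle A requires it to be bound within its binding domain — the clause headed by 'told'.
— Rahul: possessor inside the subject DP of the clause headed by 'told'; does not c-command the reflexive — cannot bind it (Principle A).
— Rahul's agent: subject of the clause headed by 'told'; c-commands the reflexive within its binding domain — allowed (Principle A).
— Victor: possessor inside the second object DP of the clause headed by 'told'; does not c-command the reflexive — cannot bind it (Principle A).
— Victor's colleague: second object of the clause headed by 'told'; does not c-command the reflexive — cannot bind it (Principle A).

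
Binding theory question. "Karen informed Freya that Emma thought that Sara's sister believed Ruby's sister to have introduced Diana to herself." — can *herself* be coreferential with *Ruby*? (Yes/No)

*herself* is a reflexive; Principle A requires it to be bound within its binding domain — the clause headed by 'introduced'.
— Ruby: possessor inside the subject DP of the clause headed by 'introduced'; does not c-command the reflexive — cannot bind it (Principle A).

No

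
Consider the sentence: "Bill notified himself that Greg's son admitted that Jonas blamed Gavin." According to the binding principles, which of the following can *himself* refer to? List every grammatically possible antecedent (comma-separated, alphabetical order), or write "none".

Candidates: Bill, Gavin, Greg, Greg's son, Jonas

Bill

*himself* is a reflexive; Principle A requires it to be bound within its binding domain — the matrix clause.
— Bill: subject of the matrix clause; c-commands the reflexive within its binding domain — allowed (Principle A).
— Gavin: object of the clause headed by 'blamed'; does not c-command the reflexive — cannot bind it (Principle A).
— Greg: possessor inside the subject DP of the clause headed by 'admitted'; does not c-command the reflexive — cannot bind it (Principle A).
— Greg's son: subject of the clause headed by 'admitted'; does not c-command the reflexive — cannot bind it (Principle A).
— Jonas: subject of the clause headed by 'blamed'; does not c-command the reflexive — cannot bind it (Principle A).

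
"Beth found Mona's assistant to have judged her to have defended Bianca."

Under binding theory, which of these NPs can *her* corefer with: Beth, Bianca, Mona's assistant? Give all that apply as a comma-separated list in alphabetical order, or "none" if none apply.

*her* is a pronoun; Principle B requires it to be free in its binding domain — the clause headed by 'judged'.
— Beth: subject of the matrix clause; c-commands the pronoun but lies outside its binding domain — allowed.
— Bianca: object of the clause headed by 'defended'; is c-commanded by the pronoun; coreference would bind this R-expression — blocked (Principle C).
— Mona's assistant: subject of the clause headed by 'judged'; c-commands the pronoun within its binding domain — blocked (Principle B).

Beth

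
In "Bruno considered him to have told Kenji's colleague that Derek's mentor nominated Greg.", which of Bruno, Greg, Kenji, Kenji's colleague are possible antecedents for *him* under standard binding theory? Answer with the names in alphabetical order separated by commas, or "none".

none

*him* is a pronoun; Principle B requires it to be free in its binding domain — the matrix clause.
— Bruno: subject of the matrix clause; c-commands the pronoun within its binding domain — blocked (Principle B).
— Greg: object of the clause headed by 'nominated'; is c-commanded by the pronoun; coreference would bind this R-expression — blocked (Principle C).
— Kenji: possessor inside the object DP of the clause headed by 'told'; is c-commanded by the pronoun; coreference would bind this R-expression — blocked (Principle C).
— Kenji's colleague: object of the clause headed by 'told'; is c-commanded by the pronoun; coreference would bind this R-expression — blocked (Principle C).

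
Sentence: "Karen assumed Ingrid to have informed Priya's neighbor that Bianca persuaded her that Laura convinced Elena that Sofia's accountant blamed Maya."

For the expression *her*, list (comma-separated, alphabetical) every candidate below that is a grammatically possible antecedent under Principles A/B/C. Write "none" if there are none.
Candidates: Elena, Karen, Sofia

*her* is a pronoun; Principle B requires it to be free in its binding domain — the clause headed by 'persuaded'.
— Elena: object of the clause headed by 'convinced'; is c-commanded by the pronoun; coreference would bind this R-expression — blocked (Principle C).
— Karen: subject of the matrix clause; c-commands the pronoun but lies outside its binding domain — allowed.
— Sofia: possessor inside the subject DP of the clause headed by 'blamed'; is c-commanded by the pronoun; coreference would bind this R-expression — blocked (Principle C).

Karen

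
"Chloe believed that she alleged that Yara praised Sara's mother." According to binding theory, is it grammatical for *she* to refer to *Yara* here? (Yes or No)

No

*Yara* is an R-expression; Principle C requires it to be free (not bound by any c-commanding expression).
— she: subject of the clause headed by 'alleged'; the pronoun c-commands the R-expression — coreference blocked (Principle C).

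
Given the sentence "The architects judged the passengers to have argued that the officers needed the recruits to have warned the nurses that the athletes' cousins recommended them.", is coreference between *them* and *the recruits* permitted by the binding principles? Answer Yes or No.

Yes

*them* is a pronoun; Principle B requires it to be free in its binding domain — the clause headed by 'recommended'.
— the recruits: subject of the clause headed by 'warned'; c-commands the pronoun but lies outside its binding domain — allowed.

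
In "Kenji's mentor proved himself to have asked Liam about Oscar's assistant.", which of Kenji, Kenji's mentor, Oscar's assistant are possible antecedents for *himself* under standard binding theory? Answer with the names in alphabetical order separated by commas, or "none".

*himself* is a reflexive; Principle A requires it to be bound within its binding domain — the matrix clause.
— Kenji: possessor inside the subject DP of the matrix clause; does not c-command the reflexive — cannot bind it (Principle A).
— Kenji's mentor: subject of the matrix clause; c-commands the reflexive within its binding domain — allowed (Principle A).
— Oscar's assistant: second object of the clause headed by 'asked'; does not c-command the reflexive — cannot bind it (Principle A).

Kenji's mentor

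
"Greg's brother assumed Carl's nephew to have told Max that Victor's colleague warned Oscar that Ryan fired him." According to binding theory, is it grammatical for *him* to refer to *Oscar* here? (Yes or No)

Yes

*Oscar* is an R-expression; Principle C requires it to be free (not bound by any c-commanding expression).
— him: object of the clause headed by 'fired'; the pronoun does not c-command the R-expression — coreference allowed.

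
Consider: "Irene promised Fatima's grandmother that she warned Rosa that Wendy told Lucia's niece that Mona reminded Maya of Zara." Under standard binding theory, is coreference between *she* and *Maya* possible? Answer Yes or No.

*Maya* is an R-expression; Principle C requires it to be free (not bound by any c-commanding expression).
— she: subject of the clause headed by 'warned'; the pronoun c-commands the R-expression — coreference blocked (Principle C).

No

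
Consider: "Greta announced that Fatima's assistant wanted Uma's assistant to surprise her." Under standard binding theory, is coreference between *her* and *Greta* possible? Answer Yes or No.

Yes

*Greta* is an R-expression; Principle C requires it to be free (not bound by any c-commanding expression).
— her: object of the clause headed by 'surprise'; the pronoun does not c-command the R-expression — coreference allowed.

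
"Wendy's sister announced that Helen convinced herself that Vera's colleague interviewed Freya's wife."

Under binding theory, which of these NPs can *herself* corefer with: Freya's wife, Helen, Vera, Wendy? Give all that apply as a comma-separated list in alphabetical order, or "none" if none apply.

Helen

*herself* is a reflexive; Principle A requires it to be bound within its binding domain — the clause headed by 'convinced'.
— Freya's wife: object of the clause headed by 'interviewed'; does not c-command the reflexive — cannot bind it (Principle A).
— Helen: subject of the clause headed by 'convinced'; c-commands the reflexive within its binding domain — allowed (Principle A).
— Vera: possessor inside the subject DP of the clause headed by 'interviewed'; does not c-command the reflexive — cannot bind it (Principle A).
— Wendy: possessor inside the subject DP of the matrix clause; does not c-command the reflexive — cannot bind it (Principle A).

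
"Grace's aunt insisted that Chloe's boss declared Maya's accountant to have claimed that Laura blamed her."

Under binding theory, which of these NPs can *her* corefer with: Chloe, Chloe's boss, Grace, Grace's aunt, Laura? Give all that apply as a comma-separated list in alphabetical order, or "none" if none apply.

Chloe, Chloe's boss, Grace, Grace's aunt

*her* is a pronoun; Principle B requires it to be free in its binding domain — the clause headed by 'blamed'.
— Chloe: possessor inside the subject DP of the clause headed by 'declared'; does not c-command the pronoun — Principle B does not apply; allowed.
— Chloe's boss: subject of the clause headed by 'declared'; c-commands the pronoun but lies outside its binding domain — allowed.
— Grace: possessor inside the subject DP of the matrix clause; does not c-command the pronoun — Principle B does not apply; allowed.
— Grace's aunt: subject of the matrix clause; c-commands the pronoun but lies outside its binding domain — allowed.
— Laura: subject of the clause headed by 'blamed'; c-commands the pronoun within its binding domain — blocked (Principle B).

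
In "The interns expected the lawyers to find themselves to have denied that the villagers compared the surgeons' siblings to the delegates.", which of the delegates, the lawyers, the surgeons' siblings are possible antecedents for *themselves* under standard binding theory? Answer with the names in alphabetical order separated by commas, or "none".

the lawyers

*themselves* is a reflexive; Principle A requires it to be bound within its binding domain — the clause headed by 'find'.
— the delegates: second object of the clause headed by 'compared'; does not c-command the reflexive — cannot bind it (Principle A).
— the lawyers: subject of the clause headed by 'find'; c-commands the reflexive within its binding domain — allowed (Principle A).
— the surgeons' siblings: object of the clause headed by 'compared'; does not c-command the reflexive — cannot bind it (Principle A).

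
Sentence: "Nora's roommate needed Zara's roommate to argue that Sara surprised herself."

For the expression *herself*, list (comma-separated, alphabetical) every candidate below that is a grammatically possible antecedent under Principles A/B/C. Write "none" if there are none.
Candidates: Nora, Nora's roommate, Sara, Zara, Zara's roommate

Sara

*herself* is a reflexive; Principle A requires it to be bound within its binding domain — the clause headed by 'surprised'.
— Nora: possessor inside the subject DP of the matrix clause; does not c-command the reflexive — cannot bind it (Principle A).
— Nora's roommate: subject of the matrix clause; c-commands the reflexive but lies outside its binding domain — cannot bind it (Principle A).
— Sara: subject of the clause headed by 'surprised'; c-commands the reflexive within its binding domain — allowed (Principle A).
— Zara: possessor inside the subject DP of the clause headed by 'argue'; does not c-command the reflexive — cannot bind it (Principle A).
— Zara's roommate: subject of the clause headed by 'argue'; c-commands the reflexive but lies outside its binding domain — cannot bind it (Principle A).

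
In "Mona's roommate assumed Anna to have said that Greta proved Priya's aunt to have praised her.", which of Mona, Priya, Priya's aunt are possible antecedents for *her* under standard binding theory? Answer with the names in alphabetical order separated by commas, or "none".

*her* is a pronoun; Principle B requires it to be free in its binding domain — the clause headed by 'praised'.
— Mona: possessor inside the subject DP of the matrix clause; does not c-command the pronoun — Principle B does not apply; allowed.
— Priya: possessor inside the subject DP of the clause headed by 'praised'; does not c-command the pronoun — Principle B does not apply; allowed.
— Priya's aunt: subject of the clause headed by 'praised'; c-commands the pronoun within its binding domain — blocked (Principle B).

Mona, Priya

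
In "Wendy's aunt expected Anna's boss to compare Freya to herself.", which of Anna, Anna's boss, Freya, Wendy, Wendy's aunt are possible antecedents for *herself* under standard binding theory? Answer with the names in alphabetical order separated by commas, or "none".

Anna's boss, Freya

*herself* is a reflexive; Principle A requires it to be bound within its binding domain — the clause headed by 'compare'.
— Anna: possessor inside the subject DP of the clause headed by 'compare'; does not c-command the reflexive — cannot bind it (Principle A).
— Anna's boss: subject of the clause headed by 'compare'; c-commands the reflexive within its binding domain — allowed (Principle A).
— Freya: object of the clause headed by 'compare'; c-commands the reflexive within its binding domain — allowed (Principle A).
— Wendy: possessor inside the subject DP of the matrix clause; does not c-command the reflexive — cannot bind it (Principle A).
— Wendy's aunt: subject of the matrix clause; c-commands the reflexive but lies outside its binding domain — cannot bind it (Principle A).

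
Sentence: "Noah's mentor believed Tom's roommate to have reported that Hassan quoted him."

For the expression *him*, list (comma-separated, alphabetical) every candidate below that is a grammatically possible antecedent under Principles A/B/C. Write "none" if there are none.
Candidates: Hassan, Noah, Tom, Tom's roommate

Noah, Tom, Tom's roommate

*him* is a pronoun; Principle B requires it to be free in its binding domain — the clause headed by 'quoted'.
— Hassan: subject of the clause headed by 'quoted'; c-commands the pronoun within its binding domain — blocked (Principle B).
— Noah: possessor inside the subject DP of the matrix clause; does not c-command the pronoun — Principle B does not apply; allowed.
— Tom: possessor inside the subject DP of the clause headed by 'reported'; does not c-command the pronoun — Principle B does not apply; allowed.
— Tom's roommate: subject of the clause headed by 'reported'; c-commands the pronoun but lies outside its binding domain — allowed.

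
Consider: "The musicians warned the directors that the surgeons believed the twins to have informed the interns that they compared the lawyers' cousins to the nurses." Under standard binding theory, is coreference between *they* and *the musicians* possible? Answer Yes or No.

Yes

*the musicians* is an R-expression; Principle C requires it to be free (not bound by any c-commanding expression).
— they: subject of the clause headed by 'compared'; the pronoun does not c-command the R-expression — coreference allowed.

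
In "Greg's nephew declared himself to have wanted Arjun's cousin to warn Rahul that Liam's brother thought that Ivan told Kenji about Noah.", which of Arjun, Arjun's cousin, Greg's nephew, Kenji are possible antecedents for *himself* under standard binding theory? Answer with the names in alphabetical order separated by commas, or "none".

*himself* is a reflexive; Principle A requires it to be bound within its binding domain — the matrix clause.
— Arjun: possessor inside the subject DP of the clause headed by 'warn'; does not c-command the reflexive — cannot bind it (Principle A).
— Arjun's cousin: subject of the clause headed by 'warn'; does not c-command the reflexive — cannot bind it (Principle A).
— Greg's nephew: subject of the matrix clause; c-commands the reflexive within its binding domain — allowed (Principle A).
— Kenji: object of the clause headed by 'told'; does not c-command the reflexive — cannot bind it (Principle A).

Greg's nephew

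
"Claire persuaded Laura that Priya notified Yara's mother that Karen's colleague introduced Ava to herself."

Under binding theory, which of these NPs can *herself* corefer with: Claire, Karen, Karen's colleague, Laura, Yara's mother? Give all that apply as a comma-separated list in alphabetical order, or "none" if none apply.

*herself* is a reflexive; Principle A requires it to be bound within its binding domain — the clause headed by 'introduced'.
— Claire: subject of the matrix clause; c-commands the reflexive but lies outside its binding domain — cannot bind it (Principle A).
— Karen: possessor inside the subject DP of the clause headed by 'introduced'; does not c-command the reflexive — cannot bind it (Principle A).
— Karen's colleague: subject of the clause headed by 'introduced'; c-commands the reflexive within its binding domain — allowed (Principle A).
— Laura: object of the matrix clause; c-commands the reflexive but lies outside its binding domain — cannot bind it (Principle A).
— Yara's mother: object of the clause headed by 'notified'; c-commands the reflexive but lies outside its binding domain — cannot bind it (Principle A).

Karen's colleague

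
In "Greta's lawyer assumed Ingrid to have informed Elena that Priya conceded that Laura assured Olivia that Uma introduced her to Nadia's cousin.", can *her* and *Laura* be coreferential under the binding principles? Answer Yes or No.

Yes

*Laura* is an R-expression; Principle C requires it to be free (not bound by any c-commanding expression).
— her: object of the clause headed by 'introduced'; the pronoun does not c-command the R-expression — coreference allowed.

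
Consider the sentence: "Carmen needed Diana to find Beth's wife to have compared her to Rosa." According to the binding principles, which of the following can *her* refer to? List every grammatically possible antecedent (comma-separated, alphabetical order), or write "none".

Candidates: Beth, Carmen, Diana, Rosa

*her* is a pronoun; Principle B requires it to be free in its binding domain — the clause headed by 'compared'.
— Beth: possessor inside the subject DP of the clause headed by 'compared'; does not c-command the pronoun — Principle B does not apply; allowed.
— Carmen: subject of the matrix clause; c-commands the pronoun but lies outside its binding domain — allowed.
— Diana: subject of the clause headed by 'find'; c-commands the pronoun but lies outside its binding domain — allowed.
— Rosa: second object of the clause headed by 'compared'; is c-commanded by the pronoun; coreference would bind this R-expression — blocked (Principle C).

Beth, Carmen, Diana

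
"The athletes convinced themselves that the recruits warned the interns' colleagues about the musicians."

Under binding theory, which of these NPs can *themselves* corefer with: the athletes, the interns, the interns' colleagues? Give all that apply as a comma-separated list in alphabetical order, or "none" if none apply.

*themselves* is a reflexive; Principle A requires it to be bound within its binding domain — the matrix clause.
— the athletes: subject of the matrix clause; c-commands the reflexive within its binding domain — allowed (Principle A).
— the interns: possessor inside the object DP of the clause headed by 'warned'; does not c-command the reflexive — cannot bind it (Principle A).
— the interns' colleagues: object of the clause headed by 'warned'; does not c-command the reflexive — cannot bind it (Principle A).

the athletes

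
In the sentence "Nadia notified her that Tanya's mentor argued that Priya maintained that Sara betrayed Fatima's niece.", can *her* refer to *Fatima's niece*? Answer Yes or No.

*her* is a pronoun; Principle B requires it to be free in its binding domain — the matrix clause.
— Fatima's niece: object of the clause headed by 'betrayed'; is c-commanded by the pronoun; coreference would bind this R-expression — blocked (Principle C).

No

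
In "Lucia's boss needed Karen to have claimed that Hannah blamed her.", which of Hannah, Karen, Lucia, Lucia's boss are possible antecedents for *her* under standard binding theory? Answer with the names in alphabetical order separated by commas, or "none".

*her* is a pronoun; Principle B requires it to be free in its binding domain — the clause headed by 'blamed'.
— Hannah: subject of the clause headed by 'blamed'; c-commands the pronoun within its binding domain — blocked (Principle B).
— Karen: subject of the clause headed by 'claimed'; c-commands the pronoun but lies outside its binding domain — allowed.
— Lucia: possessor inside the subject DP of the matrix clause; does not c-command the pronoun — Principle B does not apply; allowed.
— Lucia's boss: subject of the matrix clause; c-commands the pronoun but lies outside its binding domain — allowed.

Karen, Lucia, Lucia's boss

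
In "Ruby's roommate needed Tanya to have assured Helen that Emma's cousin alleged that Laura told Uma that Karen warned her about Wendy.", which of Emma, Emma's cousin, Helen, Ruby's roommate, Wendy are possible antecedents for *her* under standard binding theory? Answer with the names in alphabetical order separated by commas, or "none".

Emma, Emma's cousin, Helen, Ruby's roommate

*her* is a pronoun; Principle B requires it to be free in its binding domain — the clause headed by 'warned'.
— Emma: possessor inside the subject DP of the clause headed by 'alleged'; does not c-command the pronoun — Principle B does not apply; allowed.
— Emma's cousin: subject of the clause headed by 'alleged'; c-commands the pronoun but lies outside its binding domain — allowed.
— Helen: object of the clause headed by 'assured'; c-commands the pronoun but lies outside its binding domain — allowed.
— Ruby's roommate: subject of the matrix clause; c-commands the pronoun but lies outside its binding domain — allowed.
— Wendy: second object of the clause headed by 'warned'; is c-commanded by the pronoun; coreference would bind this R-expression — blocked (Principle C).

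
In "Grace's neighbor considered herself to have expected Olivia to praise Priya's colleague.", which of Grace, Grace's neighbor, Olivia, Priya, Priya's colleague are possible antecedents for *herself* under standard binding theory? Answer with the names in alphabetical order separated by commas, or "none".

Grace's neighbor

*herself* is a reflexive; Principle A requires it to be bound within its binding domain — the matrix clause.
— Grace: possessor inside the subject DP of the matrix clause; does not c-command the reflexive — cannot bind it (Principle A).
— Grace's neighbor: subject of the matrix clause; c-commands the reflexive within its binding domain — allowed (Principle A).
— Olivia: subject of the clause headed by 'praise'; does not c-command the reflexive — cannot bind it (Principle A).
— Priya: possessor inside the object DP of the clause headed by 'praise'; does not c-command the reflexive — cannot bind it (Principle A).
— Priya's colleague: object of the clause headed by 'praise'; does not c-command the reflexive — cannot bind it (Principle A).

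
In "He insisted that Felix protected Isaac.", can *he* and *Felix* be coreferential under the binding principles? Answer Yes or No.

*Felix* is an R-expression; Principle C requires it to be free (not bound by any c-commanding expression).
— he: subject of the matrix clause; the pronoun c-commands the R-expression — coreference blocked (Principle C).

No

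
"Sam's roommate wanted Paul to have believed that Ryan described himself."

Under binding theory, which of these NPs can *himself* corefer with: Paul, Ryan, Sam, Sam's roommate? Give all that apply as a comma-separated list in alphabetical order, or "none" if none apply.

*himself* is a reflexive; Principle A requires it to be bound within its binding domain — the clause headed by 'described'.
— Paul: subject of the clause headed by 'believed'; c-commands the reflexive but lies outside its binding domain — cannot bind it (Principle A).
— Ryan: subject of the clause headed by 'described'; c-commands the reflexive within its binding domain — allowed (Principle A).
— Sam: possessor inside the subject DP of the matrix clause; does not c-command the reflexive — cannot bind it (Principle A).
— Sam's roommate: subject of the matrix clause; c-commands the reflexive but lies outside its binding domain — cannot bind it (Principle A).

Ryan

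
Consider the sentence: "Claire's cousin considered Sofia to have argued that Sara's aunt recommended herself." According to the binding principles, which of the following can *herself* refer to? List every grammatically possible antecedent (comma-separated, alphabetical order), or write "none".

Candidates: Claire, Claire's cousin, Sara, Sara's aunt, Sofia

*herself* is a reflexive; Principle A requires it to be bound within its binding domain — the clause headed by 'recommended'.
— Claire: possessor inside the subject DP of the matrix clause; does not c-command the reflexive — cannot bind it (Principle A).
— Claire's cousin: subject of the matrix clause; c-commands the reflexive but lies outside its binding domain — cannot bind it (Principle A).
— Sara: possessor inside the subject DP of the clause headed by 'recommended'; does not c-command the reflexive — cannot bind it (Principle A).
— Sara's aunt: subject of the clause headed by 'recommended'; c-commands the reflexive within its binding domain — allowed (Principle A).
— Sofia: subject of the clause headed by 'argued'; c-commands the reflexive but lies outside its binding domain — cannot bind it (Principle A).

Sara's aunt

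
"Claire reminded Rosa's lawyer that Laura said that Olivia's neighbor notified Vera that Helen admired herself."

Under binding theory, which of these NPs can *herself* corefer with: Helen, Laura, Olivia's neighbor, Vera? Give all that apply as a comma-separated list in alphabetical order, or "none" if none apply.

Helen

*herself* is a reflexive; Principle A requires it to be bound within its binding domain — the clause headed by 'admired'.
— Helen: subject of the clause headed by 'admired'; c-commands the reflexive within its binding domain — allowed (Principle A).
— Laura: subject of the clause headed by 'said'; c-commands the reflexive but lies outside its binding domain — cannot bind it (Principle A).
— Olivia's neighbor: subject of the clause headed by 'notified'; c-commands the reflexive but lies outside its binding domain — cannot bind it (Principle A).
— Vera: object of the clause headed by 'notified'; c-commands the reflexive but lies outside its binding domain — cannot bind it (Principle A).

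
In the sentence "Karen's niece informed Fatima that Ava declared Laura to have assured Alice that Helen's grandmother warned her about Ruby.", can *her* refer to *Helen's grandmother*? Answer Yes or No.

*her* is a pronoun; Principle B requires it to be free in its binding domain — the clause headed by 'warned'.
— Helen's grandmother: subject of the clause headed by 'warned'; c-commands the pronoun within its binding domain — blocked (Principle B).

No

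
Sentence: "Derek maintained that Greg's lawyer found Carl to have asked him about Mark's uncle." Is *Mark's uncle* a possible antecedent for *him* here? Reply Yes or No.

*him* is a pronoun; Principle B requires it to be free in its binding domain — the clause headed by 'asked'.
— Mark's uncle: second object of the clause headed by 'asked'; is c-commanded by the pronoun; coreference would bind this R-expression — blocked (Principle C).

No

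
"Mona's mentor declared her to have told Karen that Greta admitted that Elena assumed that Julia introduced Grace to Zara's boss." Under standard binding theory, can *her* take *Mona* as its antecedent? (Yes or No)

Yes

*her* is a pronoun; Principle B requires it to be free in its binding domain — the matrix clause.
— Mona: possessor inside the subject DP of the matrix clause; does not c-command the pronoun — Principle B does not apply; allowed.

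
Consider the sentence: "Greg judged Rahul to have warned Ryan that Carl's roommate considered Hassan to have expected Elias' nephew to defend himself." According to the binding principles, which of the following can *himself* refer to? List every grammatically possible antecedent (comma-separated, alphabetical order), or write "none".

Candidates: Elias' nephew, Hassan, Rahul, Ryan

Elias' nephew

*himself* is a reflexive; Principle A requires it to be bound within its binding domain — the clause headed by 'defend'.
— Elias' nephew: subject of the clause headed by 'defend'; c-commands the reflexive within its binding domain — allowed (Principle A).
— Hassan: subject of the clause headed by 'expected'; c-commands the reflexive but lies outside its binding domain — cannot bind it (Principle A).
— Rahul: subject of the clause headed by 'warned'; c-commands the reflexive but lies outside its binding domain — cannot bind it (Principle A).
— Ryan: object of the clause headed by 'warned'; c-commands the reflexive but lies outside its binding domain — cannot bind it (Principle A).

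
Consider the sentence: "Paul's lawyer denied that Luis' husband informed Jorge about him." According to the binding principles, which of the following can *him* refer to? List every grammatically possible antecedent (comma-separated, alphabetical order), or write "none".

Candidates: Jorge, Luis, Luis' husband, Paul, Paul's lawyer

Luis, Paul, Paul's lawyer

*him* is a pronoun; Principle B requires it to be free in its binding domain — the clause headed by 'informed'.
— Jorge: object of the clause headed by 'informed'; c-commands the pronoun within its binding domain — blocked (Principle B).
— Luis: possessor inside the subject DP of the clause headed by 'informed'; does not c-command the pronoun — Principle B does not apply; allowed.
— Luis' husband: subject of the clause headed by 'informed'; c-commands the pronoun within its binding domain — blocked (Principle B).
— Paul: possessor inside the subject DP of the matrix clause; does not c-command the pronoun — Principle B does not apply; allowed.
— Paul's lawyer: subject of the matrix clause; c-commands the pronoun but lies outside its binding domain — allowed.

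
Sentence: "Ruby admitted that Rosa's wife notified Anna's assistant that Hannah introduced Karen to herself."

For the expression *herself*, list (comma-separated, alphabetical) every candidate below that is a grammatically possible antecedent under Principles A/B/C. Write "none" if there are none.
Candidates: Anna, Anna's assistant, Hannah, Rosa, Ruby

Hannah

*herself* is a reflexive; Principle A requires it to be bound within its binding domain — the clause headed by 'introduced'.
— Anna: possessor inside the object DP of the clause headed by 'notified'; does not c-command the reflexive — cannot bind it (Principle A).
— Anna's assistant: object of the clause headed by 'notified'; c-commands the reflexive but lies outside its binding domain — cannot bind it (Principle A).
— Hannah: subject of the clause headed by 'introduced'; c-commands the reflexive within its binding domain — allowed (Principle A).
— Rosa: possessor inside the subject DP of the clause headed by 'notified'; does not c-command the reflexive — cannot bind it (Principle A).
— Ruby: subject of the matrix clause; c-commands the reflexive but lies outside its binding domain — cannot bind it (Principle A).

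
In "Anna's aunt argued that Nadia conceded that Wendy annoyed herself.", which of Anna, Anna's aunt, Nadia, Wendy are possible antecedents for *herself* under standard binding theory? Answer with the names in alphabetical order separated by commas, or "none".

Wendy

*herself* is a reflexive; Principle A requires it to be bound within its binding domain — the clause headed by 'annoyed'.
— Anna: possessor inside the subject DP of the matrix clause; does not c-command the reflexive — cannot bind it (Principle A).
— Anna's aunt: subject of the matrix clause; c-commands the reflexive but lies outside its binding domain — cannot bind it (Principle A).
— Nadia: subject of the clause headed by 'conceded'; c-commands the reflexive but lies outside its binding domain — cannot bind it (Principle A).
— Wendy: subject of the clause headed by 'annoyed'; c-commands the reflexive within its binding domain — allowed (Principle A).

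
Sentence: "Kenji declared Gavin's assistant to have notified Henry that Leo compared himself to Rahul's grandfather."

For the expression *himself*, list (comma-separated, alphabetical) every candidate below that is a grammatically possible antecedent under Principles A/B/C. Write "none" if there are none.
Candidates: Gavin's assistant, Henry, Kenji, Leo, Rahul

Leo

*himself* is a reflexive; Principle A requires it to be bound within its binding domain — the clause headed by 'compared'.
— Gavin's assistant: subject of the clause headed by 'notified'; c-commands the reflexive but lies outside its binding domain — cannot bind it (Principle A).
— Henry: object of the clause headed by 'notified'; c-commands the reflexive but lies outside its binding domain — cannot bind it (Principle A).
— Kenji: subject of the matrix clause; c-commands the reflexive but lies outside its binding domain — cannot bind it (Principle A).
— Leo: subject of the clause headed by 'compared'; c-commands the reflexive within its binding domain — allowed (Principle A).
— Rahul: possessor inside the second object DP of the clause headed by 'compared'; does not c-command the reflexive — cannot bind it (Principle A).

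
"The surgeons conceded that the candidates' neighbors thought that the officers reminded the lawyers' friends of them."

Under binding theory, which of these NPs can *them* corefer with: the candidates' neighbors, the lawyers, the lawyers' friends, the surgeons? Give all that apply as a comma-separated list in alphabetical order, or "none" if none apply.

*them* is a pronoun; Principle B requires it to be free in its binding domain — the clause headed by 'reminded'.
— the candidates' neighbors: subject of the clause headed by 'thought'; c-commands the pronoun but lies outside its binding domain — allowed.
— the lawyers: possessor inside the object DP of the clause headed by 'reminded'; does not c-command the pronoun — Principle B does not apply; allowed.
— the lawyers' friends: object of the clause headed by 'reminded'; c-commands the pronoun within its binding domain — blocked (Principle B).
— the surgeons: subject of the matrix clause; c-commands the pronoun but lies outside its binding domain — allowed.

the candidates' neighbors, the lawyers, the surgeons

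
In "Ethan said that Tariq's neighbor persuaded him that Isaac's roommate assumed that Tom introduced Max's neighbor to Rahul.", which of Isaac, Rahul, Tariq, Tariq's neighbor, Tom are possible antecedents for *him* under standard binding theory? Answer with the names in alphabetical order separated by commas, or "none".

*him* is a pronoun; Principle B requires it to be free in its binding domain — the clause headed by 'persuaded'.
— Isaac: possessor inside the subject DP of the clause headed by 'assumed'; is c-commanded by the pronoun; coreference would bind this R-expression — blocked (Principle C).
— Rahul: second object of the clause headed by 'introduced'; is c-commanded by the pronoun; coreference would bind this R-expression — blocked (Principle C).
— Tariq: possessor inside the subject DP of the clause headed by 'persuaded'; does not c-command the pronoun — Principle B does not apply; allowed.
— Tariq's neighbor: subject of the clause headed by 'persuaded'; c-commands the pronoun within its binding domain — blocked (Principle B).
— Tom: subject of the clause headed by 'introduced'; is c-commanded by the pronoun; coreference would bind this R-expression — blocked (Principle C).

Tariq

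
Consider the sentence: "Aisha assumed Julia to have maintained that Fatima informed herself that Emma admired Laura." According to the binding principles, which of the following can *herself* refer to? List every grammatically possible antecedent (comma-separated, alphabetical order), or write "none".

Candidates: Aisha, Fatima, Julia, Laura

Fatima

*herself* is a reflexive; Principle A requires it to be bound within its binding domain — the clause headed by 'informed'.
— Aisha: subject of the matrix clause; c-commands the reflexive but lies outside its binding domain — cannot bind it (Principle A).
— Fatima: subject of the clause headed by 'informed'; c-commands the reflexive within its binding domain — allowed (Principle A).
— Julia: subject of the clause headed by 'maintained'; c-commands the reflexive but lies outside its binding domain — cannot bind it (Principle A).
— Laura: object of the clause headed by 'admired'; does not c-command the reflexive — cannot bind it (Principle A).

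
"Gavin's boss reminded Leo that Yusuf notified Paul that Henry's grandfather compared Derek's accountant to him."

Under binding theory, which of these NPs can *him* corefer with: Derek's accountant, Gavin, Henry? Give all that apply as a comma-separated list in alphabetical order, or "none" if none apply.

*him* is a pronoun; Principle B requires it to be free in its binding domain — the clause headed by 'compared'.
— Derek's accountant: object of the clause headed by 'compared'; c-commands the pronoun within its binding domain — blocked (Principle B).
— Gavin: possessor inside the subject DP of the matrix clause; does not c-command the pronoun — Principle B does not apply; allowed.
— Henry: possessor inside the subject DP of the clause headed by 'compared'; does not c-command the pronoun — Principle B does not apply; allowed.

Gavin, Henry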